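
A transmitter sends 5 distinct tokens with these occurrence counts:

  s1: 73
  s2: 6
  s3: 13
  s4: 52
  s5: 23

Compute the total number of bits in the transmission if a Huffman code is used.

322

Build the Huffman tree bottom-up:
s2(6) + s3(13) → 19
19 + s5(23) → 42
42 + s4(52) → 94
s1(73) + 94 → 167
Each symbol's bit-cost is frequency × depth; summing gives 322 bits (equivalently 19 + 42 + 94 + 167).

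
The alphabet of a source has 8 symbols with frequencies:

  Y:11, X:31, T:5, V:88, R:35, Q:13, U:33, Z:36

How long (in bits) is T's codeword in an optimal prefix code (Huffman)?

Repeatedly merge the two smallest:
combine T(5), Y(11) → 16
combine Q(13), 16 → 29
combine 29, X(31) → 60
combine U(33), R(35) → 68
combine Z(36), 60 → 96
combine 68, V(88) → 156
combine 96, 156 → 252
T's leaf is at depth 5, giving a 5-bit codeword.

5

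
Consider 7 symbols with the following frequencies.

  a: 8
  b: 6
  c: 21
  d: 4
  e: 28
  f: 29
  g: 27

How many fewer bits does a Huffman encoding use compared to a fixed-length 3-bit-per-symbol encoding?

56

Fixed-length: 3 bits × 123 symbols = 369 bits.
Huffman merges:
d(4) + b(6) → 10
a(8) + 10 → 18
18 + c(21) → 39
g(27) + e(28) → 55
f(29) + 39 → 68
55 + 68 → 123
Huffman total = 10 + 18 + 39 + 55 + 68 + 123 = 313 bits.
Saving = 369 − 313 = 56 bits.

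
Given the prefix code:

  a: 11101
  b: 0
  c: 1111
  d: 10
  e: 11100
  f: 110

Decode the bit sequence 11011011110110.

ffcbf

Read left to right; each codeword is recognised as soon as it completes (prefix code):
  110→f | 110→f | 1111→c | 0→b | 110→f
Decoded message: ffcbf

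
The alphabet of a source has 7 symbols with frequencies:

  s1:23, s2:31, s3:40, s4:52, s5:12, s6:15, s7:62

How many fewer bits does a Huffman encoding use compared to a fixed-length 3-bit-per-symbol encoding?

87

Fixed-length: 3 bits × 235 symbols = 705 bits.
Huffman merges:
s5(12) + s6(15) → 27
s1(23) + 27 → 50
s2(31) + s3(40) → 71
50 + s4(52) → 102
s7(62) + 71 → 133
102 + 133 → 235
Huffman total = 27 + 50 + 71 + 102 + 133 + 235 = 618 bits.
Saving = 705 − 618 = 87 bits.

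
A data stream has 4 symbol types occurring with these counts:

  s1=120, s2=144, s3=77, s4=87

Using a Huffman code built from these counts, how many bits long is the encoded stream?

Merge the two smallest weights repeatedly:
combine s3(77), s4(87) → 164
combine s1(120), s2(144) → 264
combine 164, 264 → 428
Each symbol's bit-cost is frequency × depth; summing gives 856 bits (equivalently 164 + 264 + 428).

856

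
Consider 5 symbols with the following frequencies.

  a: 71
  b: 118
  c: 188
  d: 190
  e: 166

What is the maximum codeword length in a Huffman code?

3

Merge the two lowest-weight nodes at each step:
combine a(71), b(118) → 189
combine e(166), c(188) → 354
combine 189, d(190) → 379
combine 354, 379 → 733
Maximum depth reached is 3.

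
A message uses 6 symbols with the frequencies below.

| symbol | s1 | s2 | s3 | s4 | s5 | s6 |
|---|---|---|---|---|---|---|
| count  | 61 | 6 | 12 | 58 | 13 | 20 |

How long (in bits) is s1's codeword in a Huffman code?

Build the tree from the bottom:
merge s2(6) and s3(12): 18
merge s5(13) and 18: 31
merge s6(20) and 31: 51
merge 51 and s4(58): 109
merge s1(61) and 109: 170
s1 is merged only at the final step, so code length = 1.

1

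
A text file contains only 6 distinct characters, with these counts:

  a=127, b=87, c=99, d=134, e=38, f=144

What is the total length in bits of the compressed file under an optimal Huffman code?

Merge the two smallest weights repeatedly:
e(38) + b(87) → 125
c(99) + 125 → 224
a(127) + d(134) → 261
f(144) + 224 → 368
261 + 368 → 629
Each symbol's bit-cost is frequency × depth; summing gives 1607 bits (equivalently 125 + 224 + 261 + 368 + 629).

1607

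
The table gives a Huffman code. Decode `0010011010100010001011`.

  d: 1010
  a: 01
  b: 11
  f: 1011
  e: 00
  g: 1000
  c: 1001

Read left to right; each codeword is recognised as soon as it completes (prefix code):
  00→e | 1001→c | 1010→d | 1000→g | 1000→g | 1011→f
Decoded message: ecdggf

ecdggf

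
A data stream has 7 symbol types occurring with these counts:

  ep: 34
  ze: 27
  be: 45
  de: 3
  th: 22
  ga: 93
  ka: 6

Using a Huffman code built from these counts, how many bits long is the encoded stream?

Merge the two smallest weights repeatedly:
de(3) + ka(6) → 9
9 + th(22) → 31
ze(27) + 31 → 58
ep(34) + be(45) → 79
58 + 79 → 137
ga(93) + 137 → 230
Each symbol's bit-cost is frequency × depth; summing gives 544 bits (equivalently 9 + 31 + 58 + 79 + 137 + 230).

544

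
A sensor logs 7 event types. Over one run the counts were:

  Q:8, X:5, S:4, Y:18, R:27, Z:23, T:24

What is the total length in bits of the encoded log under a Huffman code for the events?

Build the Huffman tree bottom-up:
combine S(4), X(5) → 9
combine Q(8), 9 → 17
combine 17, Y(18) → 35
combine Z(23), T(24) → 47
combine R(27), 35 → 62
combine 47, 62 → 109
Each symbol's bit-cost is frequency × depth; summing gives 279 bits (equivalently 9 + 17 + 35 + 47 + 62 + 109).

279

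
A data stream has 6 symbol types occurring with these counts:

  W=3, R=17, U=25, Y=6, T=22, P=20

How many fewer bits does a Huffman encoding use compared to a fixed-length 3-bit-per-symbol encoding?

58

Fixed-length: 3 bits × 93 symbols = 279 bits.
Huffman merges:
merge W(3) and Y(6): 9
merge 9 and R(17): 26
merge P(20) and T(22): 42
merge U(25) and 26: 51
merge 42 and 51: 93
Huffman total = 9 + 26 + 42 + 51 + 93 = 221 bits.
Saving = 279 − 221 = 58 bits.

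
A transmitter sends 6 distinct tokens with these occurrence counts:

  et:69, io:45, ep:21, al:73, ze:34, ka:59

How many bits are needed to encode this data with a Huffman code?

Build the Huffman tree bottom-up:
merge ep(21) and ze(34): 55
merge io(45) and 55: 100
merge ka(59) and et(69): 128
merge al(73) and 100: 173
merge 128 and 173: 301
Total encoded bits = sum of merged weights = 55 + 100 + 128 + 173 + 301 = 757.

757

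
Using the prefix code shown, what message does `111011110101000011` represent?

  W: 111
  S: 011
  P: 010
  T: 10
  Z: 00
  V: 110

Read left to right; each codeword is recognised as soon as it completes (prefix code):
  111→W | 011→S | 110→V | 10→T | 10→T | 00→Z | 011→S
Decoded message: WSVTTZS

WSVTTZS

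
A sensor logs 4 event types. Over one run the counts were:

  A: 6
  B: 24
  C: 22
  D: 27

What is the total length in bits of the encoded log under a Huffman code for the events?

158

Merge the two smallest weights repeatedly:
A(6) + C(22) → 28
B(24) + D(27) → 51
28 + 51 → 79
Total encoded bits = sum of merged weights = 28 + 51 + 79 = 158.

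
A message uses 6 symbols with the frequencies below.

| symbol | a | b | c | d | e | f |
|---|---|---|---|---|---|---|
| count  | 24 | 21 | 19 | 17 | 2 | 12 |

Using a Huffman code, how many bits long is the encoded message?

Greedily combine the two least-frequent nodes:
merge e(2) and f(12): 14
merge 14 and d(17): 31
merge c(19) and b(21): 40
merge a(24) and 31: 55
merge 40 and 55: 95
The encoded length is the sum of every internal node's weight: 14 + 31 + 40 + 55 + 95 = 235 bits.

235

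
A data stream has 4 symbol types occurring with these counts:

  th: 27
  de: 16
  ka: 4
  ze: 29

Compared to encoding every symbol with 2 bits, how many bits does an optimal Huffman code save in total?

9

Fixed-length: 2 bits × 76 symbols = 152 bits.
Huffman merges:
merge ka(4) and de(16): 20
merge 20 and th(27): 47
merge ze(29) and 47: 76
Huffman total = 20 + 47 + 76 = 143 bits.
Saving = 152 − 143 = 9 bits.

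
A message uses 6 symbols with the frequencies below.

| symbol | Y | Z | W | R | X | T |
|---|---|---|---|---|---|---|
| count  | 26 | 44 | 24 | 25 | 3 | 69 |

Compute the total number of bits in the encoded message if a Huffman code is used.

460

Build the Huffman tree bottom-up:
X(3) + W(24) → 27
R(25) + Y(26) → 51
27 + Z(44) → 71
51 + T(69) → 120
71 + 120 → 191
The encoded length is the sum of every internal node's weight: 27 + 51 + 71 + 120 + 191 = 460 bits.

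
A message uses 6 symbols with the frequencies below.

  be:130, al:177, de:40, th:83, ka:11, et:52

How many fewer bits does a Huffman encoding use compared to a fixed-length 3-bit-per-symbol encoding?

Fixed-length: 3 bits × 493 symbols = 1479 bits.
Huffman merges:
merge ka(11) and de(40): 51
merge 51 and et(52): 103
merge th(83) and 103: 186
merge be(130) and al(177): 307
merge 186 and 307: 493
Huffman total = 51 + 103 + 186 + 307 + 493 = 1140 bits.
Saving = 1479 − 1140 = 339 bits.

339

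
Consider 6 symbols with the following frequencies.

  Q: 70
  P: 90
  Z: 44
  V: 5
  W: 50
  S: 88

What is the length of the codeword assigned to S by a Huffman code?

2

Build the tree from the bottom:
merge V(5) and Z(44): 49
merge 49 and W(50): 99
merge Q(70) and S(88): 158
merge P(90) and 99: 189
merge 158 and 189: 347
S sits 2 levels below the root, so its codeword is 2 bits.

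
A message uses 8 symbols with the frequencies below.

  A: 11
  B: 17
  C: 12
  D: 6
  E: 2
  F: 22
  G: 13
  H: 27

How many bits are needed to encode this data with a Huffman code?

308

Greedily combine the two least-frequent nodes:
combine E(2), D(6) → 8
combine 8, A(11) → 19
combine C(12), G(13) → 25
combine B(17), 19 → 36
combine F(22), 25 → 47
combine H(27), 36 → 63
combine 47, 63 → 110
The encoded length is the sum of every internal node's weight: 8 + 19 + 25 + 36 + 47 + 63 + 110 = 308 bits.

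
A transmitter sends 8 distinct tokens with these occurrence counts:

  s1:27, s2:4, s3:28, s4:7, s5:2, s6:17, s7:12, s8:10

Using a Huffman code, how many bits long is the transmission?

Greedily combine the two least-frequent nodes:
combine s5(2), s2(4) → 6
combine 6, s4(7) → 13
combine s8(10), s7(12) → 22
combine 13, s6(17) → 30
combine 22, s1(27) → 49
combine s3(28), 30 → 58
combine 49, 58 → 107
Each symbol's bit-cost is frequency × depth; summing gives 285 bits (equivalently 6 + 13 + 22 + 30 + 49 + 58 + 107).

285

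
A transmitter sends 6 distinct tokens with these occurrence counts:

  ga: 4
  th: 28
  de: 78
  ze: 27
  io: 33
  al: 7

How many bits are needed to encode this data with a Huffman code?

386

Build the Huffman tree bottom-up:
ga(4) + al(7) → 11
11 + ze(27) → 38
th(28) + io(33) → 61
38 + 61 → 99
de(78) + 99 → 177
Total encoded bits = sum of merged weights = 11 + 38 + 61 + 99 + 177 = 386.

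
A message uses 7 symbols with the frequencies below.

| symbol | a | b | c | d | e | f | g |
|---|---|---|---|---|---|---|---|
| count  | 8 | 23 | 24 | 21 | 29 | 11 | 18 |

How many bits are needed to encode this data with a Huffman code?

Build the Huffman tree bottom-up:
a(8) + f(11) → 19
g(18) + 19 → 37
d(21) + b(23) → 44
c(24) + e(29) → 53
37 + 44 → 81
53 + 81 → 134
Total encoded bits = sum of merged weights = 19 + 37 + 44 + 53 + 81 + 134 = 368.

368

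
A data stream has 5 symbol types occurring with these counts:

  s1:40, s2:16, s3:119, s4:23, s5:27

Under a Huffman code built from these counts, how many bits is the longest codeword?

Merge the two lowest-weight nodes at each step:
s2(16) + s4(23) → 39
s5(27) + 39 → 66
s1(40) + 66 → 106
106 + s3(119) → 225
The rarest symbols sit at the bottom; the longest codeword is 4 bits.

4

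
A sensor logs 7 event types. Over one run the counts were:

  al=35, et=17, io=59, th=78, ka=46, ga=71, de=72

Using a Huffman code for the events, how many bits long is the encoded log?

1036

Build the Huffman tree bottom-up:
merge et(17) and al(35): 52
merge ka(46) and 52: 98
merge io(59) and ga(71): 130
merge de(72) and th(78): 150
merge 98 and 130: 228
merge 150 and 228: 378
The encoded length is the sum of every internal node's weight: 52 + 98 + 130 + 150 + 228 + 378 = 1036 bits.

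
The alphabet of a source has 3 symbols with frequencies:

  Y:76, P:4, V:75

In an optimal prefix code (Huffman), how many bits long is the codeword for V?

Huffman merges, smallest pair first:
combine P(4), V(75) → 79
combine Y(76), 79 → 155
V sits 2 levels below the root, so its codeword is 2 bits.

2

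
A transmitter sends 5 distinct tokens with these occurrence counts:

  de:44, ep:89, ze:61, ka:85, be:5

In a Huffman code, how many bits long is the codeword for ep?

Huffman merges, smallest pair first:
merge be(5) and de(44): 49
merge 49 and ze(61): 110
merge ka(85) and ep(89): 174
merge 110 and 174: 284
ep's leaf is at depth 2, giving a 2-bit codeword.

2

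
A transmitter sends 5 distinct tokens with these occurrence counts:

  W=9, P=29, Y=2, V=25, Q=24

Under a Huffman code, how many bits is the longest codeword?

Merge the two lowest-weight nodes at each step:
Y(2) + W(9) → 11
11 + Q(24) → 35
V(25) + P(29) → 54
35 + 54 → 89
The first pair merged (Y, W) ends up deepest, at depth 3.

3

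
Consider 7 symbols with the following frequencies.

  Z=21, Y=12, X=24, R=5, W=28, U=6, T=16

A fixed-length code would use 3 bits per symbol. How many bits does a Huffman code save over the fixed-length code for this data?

41

Fixed-length: 3 bits × 112 symbols = 336 bits.
Huffman merges:
R(5) + U(6) → 11
11 + Y(12) → 23
T(16) + Z(21) → 37
23 + X(24) → 47
W(28) + 37 → 65
47 + 65 → 112
Huffman total = 11 + 23 + 37 + 47 + 65 + 112 = 295 bits.
Saving = 336 − 295 = 41 bits.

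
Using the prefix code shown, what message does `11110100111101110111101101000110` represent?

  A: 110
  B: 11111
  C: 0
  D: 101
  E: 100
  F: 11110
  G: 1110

Read left to right; each codeword is recognised as soon as it completes (prefix code):
  11110→F | 100→E | 11110→F | 1110→G | 11110→F | 110→A | 100→E | 0→C | 110→A
Decoded message: FEFGFAECA

FEFGFAECA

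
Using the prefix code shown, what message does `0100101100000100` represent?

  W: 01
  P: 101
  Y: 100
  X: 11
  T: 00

Read left to right; each codeword is recognised as soon as it completes (prefix code):
  01→W | 00→T | 101→P | 100→Y | 00→T | 01→W | 00→T
Decoded message: WTPYTWT

WTPYTWT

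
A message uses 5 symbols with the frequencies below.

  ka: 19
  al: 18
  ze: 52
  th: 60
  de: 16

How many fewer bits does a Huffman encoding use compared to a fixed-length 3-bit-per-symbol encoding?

138

Fixed-length: 3 bits × 165 symbols = 495 bits.
Huffman merges:
de(16) + al(18) → 34
ka(19) + 34 → 53
ze(52) + 53 → 105
th(60) + 105 → 165
Huffman total = 34 + 53 + 105 + 165 = 357 bits.
Saving = 495 − 357 = 138 bits.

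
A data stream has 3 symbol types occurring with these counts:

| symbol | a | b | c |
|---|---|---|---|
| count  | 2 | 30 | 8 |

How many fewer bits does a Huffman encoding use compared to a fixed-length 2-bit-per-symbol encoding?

30

Fixed-length: 2 bits × 40 symbols = 80 bits.
Huffman merges:
merge a(2) and c(8): 10
merge 10 and b(30): 40
Huffman total = 10 + 40 = 50 bits.
Saving = 80 − 50 = 30 bits.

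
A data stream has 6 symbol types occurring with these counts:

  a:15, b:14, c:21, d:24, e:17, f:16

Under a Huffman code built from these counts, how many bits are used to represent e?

Repeatedly merge the two smallest:
b(14) + a(15) → 29
f(16) + e(17) → 33
c(21) + d(24) → 45
29 + 33 → 62
45 + 62 → 107
e sits 3 levels below the root, so its codeword is 3 bits.

3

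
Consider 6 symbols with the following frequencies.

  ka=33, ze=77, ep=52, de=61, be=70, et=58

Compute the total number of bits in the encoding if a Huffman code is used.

Greedily combine the two least-frequent nodes:
ka(33) + ep(52) → 85
et(58) + de(61) → 119
be(70) + ze(77) → 147
85 + 119 → 204
147 + 204 → 351
Total encoded bits = sum of merged weights = 85 + 119 + 147 + 204 + 351 = 906.

906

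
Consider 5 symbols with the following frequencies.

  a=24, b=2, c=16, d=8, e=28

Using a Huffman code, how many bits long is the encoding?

Merge the two smallest weights repeatedly:
merge b(2) and d(8): 10
merge 10 and c(16): 26
merge a(24) and 26: 50
merge e(28) and 50: 78
Each symbol's bit-cost is frequency × depth; summing gives 164 bits (equivalently 10 + 26 + 50 + 78).

164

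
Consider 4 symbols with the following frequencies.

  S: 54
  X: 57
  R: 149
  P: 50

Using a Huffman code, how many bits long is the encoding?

Greedily combine the two least-frequent nodes:
P(50) + S(54) → 104
X(57) + 104 → 161
R(149) + 161 → 310
The encoded length is the sum of every internal node's weight: 104 + 161 + 310 = 575 bits.

575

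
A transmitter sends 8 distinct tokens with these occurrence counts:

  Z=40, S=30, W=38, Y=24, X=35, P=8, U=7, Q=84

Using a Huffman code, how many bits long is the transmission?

Merge the two smallest weights repeatedly:
U(7) + P(8) → 15
15 + Y(24) → 39
S(30) + X(35) → 65
W(38) + 39 → 77
Z(40) + 65 → 105
77 + Q(84) → 161
105 + 161 → 266
The encoded length is the sum of every internal node's weight: 15 + 39 + 65 + 77 + 105 + 161 + 266 = 728 bits.

728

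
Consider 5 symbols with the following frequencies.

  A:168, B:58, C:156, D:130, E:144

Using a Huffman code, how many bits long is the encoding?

1500

Merge the two smallest weights repeatedly:
B(58) + D(130) → 188
E(144) + C(156) → 300
A(168) + 188 → 356
300 + 356 → 656
Total encoded bits = sum of merged weights = 188 + 300 + 356 + 656 = 1500.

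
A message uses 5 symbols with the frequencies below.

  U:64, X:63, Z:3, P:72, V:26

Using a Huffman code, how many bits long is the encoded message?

485

Merge the two smallest weights repeatedly:
Z(3) + V(26) → 29
29 + X(63) → 92
U(64) + P(72) → 136
92 + 136 → 228
Each symbol's bit-cost is frequency × depth; summing gives 485 bits (equivalently 29 + 92 + 136 + 228).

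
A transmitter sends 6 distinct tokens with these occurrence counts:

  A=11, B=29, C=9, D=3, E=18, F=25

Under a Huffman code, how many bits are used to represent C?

4

Repeatedly merge the two smallest:
combine D(3), C(9) → 12
combine A(11), 12 → 23
combine E(18), 23 → 41
combine F(25), B(29) → 54
combine 41, 54 → 95
The subtree containing C is merged 4 times, so code length = 4.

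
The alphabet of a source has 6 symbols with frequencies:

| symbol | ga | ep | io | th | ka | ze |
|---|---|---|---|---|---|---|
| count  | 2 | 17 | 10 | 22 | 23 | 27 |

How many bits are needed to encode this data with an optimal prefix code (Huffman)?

Merge the two smallest weights repeatedly:
ga(2) + io(10) → 12
12 + ep(17) → 29
th(22) + ka(23) → 45
ze(27) + 29 → 56
45 + 56 → 101
Each symbol's bit-cost is frequency × depth; summing gives 243 bits (equivalently 12 + 29 + 45 + 56 + 101).

243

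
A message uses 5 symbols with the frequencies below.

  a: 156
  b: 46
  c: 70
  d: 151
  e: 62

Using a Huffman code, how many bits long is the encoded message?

1078

Greedily combine the two least-frequent nodes:
combine b(46), e(62) → 108
combine c(70), 108 → 178
combine d(151), a(156) → 307
combine 178, 307 → 485
Each symbol's bit-cost is frequency × depth; summing gives 1078 bits (equivalently 108 + 178 + 307 + 485).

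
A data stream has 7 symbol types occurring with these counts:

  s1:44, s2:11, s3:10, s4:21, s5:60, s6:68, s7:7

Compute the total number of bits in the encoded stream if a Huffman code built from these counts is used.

Build the Huffman tree bottom-up:
combine s7(7), s3(10) → 17
combine s2(11), 17 → 28
combine s4(21), 28 → 49
combine s1(44), 49 → 93
combine s5(60), s6(68) → 128
combine 93, 128 → 221
Total encoded bits = sum of merged weights = 17 + 28 + 49 + 93 + 128 + 221 = 536.

536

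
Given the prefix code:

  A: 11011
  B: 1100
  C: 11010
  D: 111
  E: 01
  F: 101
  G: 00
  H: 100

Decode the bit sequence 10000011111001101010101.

Read left to right; each codeword is recognised as soon as it completes (prefix code):
  100→H | 00→G | 01→E | 111→D | 100→H | 11010→C | 101→F | 01→E
Decoded message: HGEDHCFE

HGEDHCFE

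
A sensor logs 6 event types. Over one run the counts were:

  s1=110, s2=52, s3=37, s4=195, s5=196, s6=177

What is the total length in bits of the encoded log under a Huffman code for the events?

1822

Build the Huffman tree bottom-up:
merge s3(37) and s2(52): 89
merge 89 and s1(110): 199
merge s6(177) and s4(195): 372
merge s5(196) and 199: 395
merge 372 and 395: 767
Total encoded bits = sum of merged weights = 89 + 199 + 372 + 395 + 767 = 1822.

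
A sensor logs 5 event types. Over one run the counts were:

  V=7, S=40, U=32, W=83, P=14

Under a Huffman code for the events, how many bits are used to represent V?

4

Huffman merges, smallest pair first:
merge V(7) and P(14): 21
merge 21 and U(32): 53
merge S(40) and 53: 93
merge W(83) and 93: 176
V's leaf is at depth 4, giving a 4-bit codeword.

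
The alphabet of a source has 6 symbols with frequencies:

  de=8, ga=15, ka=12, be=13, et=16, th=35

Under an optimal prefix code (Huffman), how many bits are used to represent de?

Build the tree from the bottom:
merge de(8) and ka(12): 20
merge be(13) and ga(15): 28
merge et(16) and 20: 36
merge 28 and th(35): 63
merge 36 and 63: 99
The subtree containing de is merged 3 times, so code length = 3.

3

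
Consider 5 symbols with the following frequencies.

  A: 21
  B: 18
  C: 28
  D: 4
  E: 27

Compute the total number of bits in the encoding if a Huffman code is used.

Greedily combine the two least-frequent nodes:
merge D(4) and B(18): 22
merge A(21) and 22: 43
merge E(27) and C(28): 55
merge 43 and 55: 98
Total encoded bits = sum of merged weights = 22 + 43 + 55 + 98 = 218.

218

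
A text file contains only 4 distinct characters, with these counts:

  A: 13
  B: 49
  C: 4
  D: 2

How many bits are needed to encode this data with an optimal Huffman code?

93

Greedily combine the two least-frequent nodes:
combine D(2), C(4) → 6
combine 6, A(13) → 19
combine 19, B(49) → 68
The encoded length is the sum of every internal node's weight: 6 + 19 + 68 = 93 bits.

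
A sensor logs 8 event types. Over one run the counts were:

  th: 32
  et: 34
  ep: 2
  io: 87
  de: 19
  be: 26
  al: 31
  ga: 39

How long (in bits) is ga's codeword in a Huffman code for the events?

3

Huffman merges, smallest pair first:
merge ep(2) and de(19): 21
merge 21 and be(26): 47
merge al(31) and th(32): 63
merge et(34) and ga(39): 73
merge 47 and 63: 110
merge 73 and io(87): 160
merge 110 and 160: 270
ga's leaf is at depth 3, giving a 3-bit codeword.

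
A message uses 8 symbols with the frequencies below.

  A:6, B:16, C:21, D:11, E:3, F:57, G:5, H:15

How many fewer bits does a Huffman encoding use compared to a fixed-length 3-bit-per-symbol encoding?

Fixed-length: 3 bits × 134 symbols = 402 bits.
Huffman merges:
E(3) + G(5) → 8
A(6) + 8 → 14
D(11) + 14 → 25
H(15) + B(16) → 31
C(21) + 25 → 46
31 + 46 → 77
F(57) + 77 → 134
Huffman total = 8 + 14 + 25 + 31 + 46 + 77 + 134 = 335 bits.
Saving = 402 − 335 = 67 bits.

67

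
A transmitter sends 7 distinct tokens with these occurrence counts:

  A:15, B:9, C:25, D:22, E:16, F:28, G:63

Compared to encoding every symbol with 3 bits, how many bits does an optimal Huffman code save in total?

Fixed-length: 3 bits × 178 symbols = 534 bits.
Huffman merges:
combine B(9), A(15) → 24
combine E(16), D(22) → 38
combine 24, C(25) → 49
combine F(28), 38 → 66
combine 49, G(63) → 112
combine 66, 112 → 178
Huffman total = 24 + 38 + 49 + 66 + 112 + 178 = 467 bits.
Saving = 534 − 467 = 67 bits.

67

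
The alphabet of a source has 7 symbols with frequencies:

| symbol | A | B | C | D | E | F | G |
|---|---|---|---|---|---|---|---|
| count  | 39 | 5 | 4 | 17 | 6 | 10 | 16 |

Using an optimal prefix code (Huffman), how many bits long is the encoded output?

237

Build the Huffman tree bottom-up:
combine C(4), B(5) → 9
combine E(6), 9 → 15
combine F(10), 15 → 25
combine G(16), D(17) → 33
combine 25, 33 → 58
combine A(39), 58 → 97
The encoded length is the sum of every internal node's weight: 9 + 15 + 25 + 33 + 58 + 97 = 237 bits.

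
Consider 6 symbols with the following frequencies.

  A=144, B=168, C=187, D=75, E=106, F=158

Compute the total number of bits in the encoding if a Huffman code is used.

2159

Greedily combine the two least-frequent nodes:
combine D(75), E(106) → 181
combine A(144), F(158) → 302
combine B(168), 181 → 349
combine C(187), 302 → 489
combine 349, 489 → 838
Total encoded bits = sum of merged weights = 181 + 302 + 349 + 489 + 838 = 2159.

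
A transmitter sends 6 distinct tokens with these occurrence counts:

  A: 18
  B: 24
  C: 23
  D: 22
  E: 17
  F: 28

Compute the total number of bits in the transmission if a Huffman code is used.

344

Merge the two smallest weights repeatedly:
combine E(17), A(18) → 35
combine D(22), C(23) → 45
combine B(24), F(28) → 52
combine 35, 45 → 80
combine 52, 80 → 132
Total encoded bits = sum of merged weights = 35 + 45 + 52 + 80 + 132 = 344.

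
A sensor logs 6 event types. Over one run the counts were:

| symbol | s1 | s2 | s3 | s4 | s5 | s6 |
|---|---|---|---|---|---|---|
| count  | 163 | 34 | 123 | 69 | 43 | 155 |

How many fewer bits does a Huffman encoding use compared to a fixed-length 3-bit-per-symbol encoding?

Fixed-length: 3 bits × 587 symbols = 1761 bits.
Huffman merges:
merge s2(34) and s5(43): 77
merge s4(69) and 77: 146
merge s3(123) and 146: 269
merge s6(155) and s1(163): 318
merge 269 and 318: 587
Huffman total = 77 + 146 + 269 + 318 + 587 = 1397 bits.
Saving = 1761 − 1397 = 364 bits.

364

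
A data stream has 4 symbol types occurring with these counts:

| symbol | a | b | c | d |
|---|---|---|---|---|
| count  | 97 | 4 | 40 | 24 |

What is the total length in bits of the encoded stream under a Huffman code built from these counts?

261

Build the Huffman tree bottom-up:
merge b(4) and d(24): 28
merge 28 and c(40): 68
merge 68 and a(97): 165
Each symbol's bit-cost is frequency × depth; summing gives 261 bits (equivalently 28 + 68 + 165).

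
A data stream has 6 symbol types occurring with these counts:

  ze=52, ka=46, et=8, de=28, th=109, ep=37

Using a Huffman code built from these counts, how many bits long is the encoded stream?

658

Greedily combine the two least-frequent nodes:
et(8) + de(28) → 36
36 + ep(37) → 73
ka(46) + ze(52) → 98
73 + 98 → 171
th(109) + 171 → 280
Total encoded bits = sum of merged weights = 36 + 73 + 98 + 171 + 280 = 658.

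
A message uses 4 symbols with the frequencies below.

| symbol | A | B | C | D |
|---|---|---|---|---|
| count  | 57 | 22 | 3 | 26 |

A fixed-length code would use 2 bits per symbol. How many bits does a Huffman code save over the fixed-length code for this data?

32

Fixed-length: 2 bits × 108 symbols = 216 bits.
Huffman merges:
merge C(3) and B(22): 25
merge 25 and D(26): 51
merge 51 and A(57): 108
Huffman total = 25 + 51 + 108 = 184 bits.
Saving = 216 − 184 = 32 bits.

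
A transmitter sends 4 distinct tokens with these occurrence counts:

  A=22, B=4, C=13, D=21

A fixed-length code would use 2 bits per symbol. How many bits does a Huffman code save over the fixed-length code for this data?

5

Fixed-length: 2 bits × 60 symbols = 120 bits.
Huffman merges:
B(4) + C(13) → 17
17 + D(21) → 38
A(22) + 38 → 60
Huffman total = 17 + 38 + 60 = 115 bits.
Saving = 120 − 115 = 5 bits.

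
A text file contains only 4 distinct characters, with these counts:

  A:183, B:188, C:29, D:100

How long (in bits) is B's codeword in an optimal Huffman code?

1

Repeatedly merge the two smallest:
C(29) + D(100) → 129
129 + A(183) → 312
B(188) + 312 → 500
B is a child of the root — depth 1, so its codeword is a single bit.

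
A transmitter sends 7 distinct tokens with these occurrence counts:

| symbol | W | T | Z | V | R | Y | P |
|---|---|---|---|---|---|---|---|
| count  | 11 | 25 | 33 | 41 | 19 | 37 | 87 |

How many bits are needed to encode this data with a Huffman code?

661

Merge the two smallest weights repeatedly:
combine W(11), R(19) → 30
combine T(25), 30 → 55
combine Z(33), Y(37) → 70
combine V(41), 55 → 96
combine 70, P(87) → 157
combine 96, 157 → 253
Total encoded bits = sum of merged weights = 30 + 55 + 70 + 96 + 157 + 253 = 661.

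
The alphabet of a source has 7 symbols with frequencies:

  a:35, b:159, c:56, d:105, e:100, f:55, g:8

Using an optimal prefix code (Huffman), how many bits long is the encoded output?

Greedily combine the two least-frequent nodes:
combine g(8), a(35) → 43
combine 43, f(55) → 98
combine c(56), 98 → 154
combine e(100), d(105) → 205
combine 154, b(159) → 313
combine 205, 313 → 518
Total encoded bits = sum of merged weights = 43 + 98 + 154 + 205 + 313 + 518 = 1331.

1331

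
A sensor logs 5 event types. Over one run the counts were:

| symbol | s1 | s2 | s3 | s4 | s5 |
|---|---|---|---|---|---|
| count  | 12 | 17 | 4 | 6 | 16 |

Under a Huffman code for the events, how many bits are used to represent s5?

2

Huffman merges, smallest pair first:
merge s3(4) and s4(6): 10
merge 10 and s1(12): 22
merge s5(16) and s2(17): 33
merge 22 and 33: 55
s5 sits 2 levels below the root, so its codeword is 2 bits.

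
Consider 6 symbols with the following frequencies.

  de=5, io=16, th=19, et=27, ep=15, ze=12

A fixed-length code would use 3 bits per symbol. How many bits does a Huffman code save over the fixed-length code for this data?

Fixed-length: 3 bits × 94 symbols = 282 bits.
Huffman merges:
merge de(5) and ze(12): 17
merge ep(15) and io(16): 31
merge 17 and th(19): 36
merge et(27) and 31: 58
merge 36 and 58: 94
Huffman total = 17 + 31 + 36 + 58 + 94 = 236 bits.
Saving = 282 − 236 = 46 bits.

46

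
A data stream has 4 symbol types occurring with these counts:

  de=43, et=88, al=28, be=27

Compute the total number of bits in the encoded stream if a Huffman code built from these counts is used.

Build the Huffman tree bottom-up:
combine be(27), al(28) → 55
combine de(43), 55 → 98
combine et(88), 98 → 186
Total encoded bits = sum of merged weights = 55 + 98 + 186 = 339.

339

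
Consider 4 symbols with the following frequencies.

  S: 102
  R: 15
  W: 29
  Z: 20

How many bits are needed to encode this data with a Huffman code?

Greedily combine the two least-frequent nodes:
R(15) + Z(20) → 35
W(29) + 35 → 64
64 + S(102) → 166
Total encoded bits = sum of merged weights = 35 + 64 + 166 = 265.

265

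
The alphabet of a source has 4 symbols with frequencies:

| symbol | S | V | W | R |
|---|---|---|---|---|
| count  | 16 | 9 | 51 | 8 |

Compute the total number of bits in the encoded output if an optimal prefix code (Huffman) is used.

Merge the two smallest weights repeatedly:
merge R(8) and V(9): 17
merge S(16) and 17: 33
merge 33 and W(51): 84
Total encoded bits = sum of merged weights = 17 + 33 + 84 = 134.

134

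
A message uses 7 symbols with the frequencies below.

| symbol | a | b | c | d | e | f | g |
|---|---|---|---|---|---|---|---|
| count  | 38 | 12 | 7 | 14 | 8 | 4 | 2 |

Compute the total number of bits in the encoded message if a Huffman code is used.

198

Merge the two smallest weights repeatedly:
g(2) + f(4) → 6
6 + c(7) → 13
e(8) + b(12) → 20
13 + d(14) → 27
20 + 27 → 47
a(38) + 47 → 85
The encoded length is the sum of every internal node's weight: 6 + 13 + 20 + 27 + 47 + 85 = 198 bits.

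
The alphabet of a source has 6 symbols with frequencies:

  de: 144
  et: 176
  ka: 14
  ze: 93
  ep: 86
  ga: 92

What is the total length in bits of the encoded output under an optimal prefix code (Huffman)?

Greedily combine the two least-frequent nodes:
merge ka(14) and ep(86): 100
merge ga(92) and ze(93): 185
merge 100 and de(144): 244
merge et(176) and 185: 361
merge 244 and 361: 605
Total encoded bits = sum of merged weights = 100 + 185 + 244 + 361 + 605 = 1495.

1495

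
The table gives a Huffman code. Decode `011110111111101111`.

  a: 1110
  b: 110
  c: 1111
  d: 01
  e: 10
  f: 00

dacac

Read left to right; each codeword is recognised as soon as it completes (prefix code):
  01→d | 1110→a | 1111→c | 1110→a | 1111→c
Decoded message: dacac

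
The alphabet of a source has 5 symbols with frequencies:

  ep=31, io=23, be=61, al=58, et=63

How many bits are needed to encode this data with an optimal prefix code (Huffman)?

Merge the two smallest weights repeatedly:
merge io(23) and ep(31): 54
merge 54 and al(58): 112
merge be(61) and et(63): 124
merge 112 and 124: 236
Each symbol's bit-cost is frequency × depth; summing gives 526 bits (equivalently 54 + 112 + 124 + 236).

526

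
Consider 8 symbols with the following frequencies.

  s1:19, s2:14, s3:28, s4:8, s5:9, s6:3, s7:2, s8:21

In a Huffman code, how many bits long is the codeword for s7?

5

Huffman merges, smallest pair first:
s7(2) + s6(3) → 5
5 + s4(8) → 13
s5(9) + 13 → 22
s2(14) + s1(19) → 33
s8(21) + 22 → 43
s3(28) + 33 → 61
43 + 61 → 104
s7 sits 5 levels below the root, so its codeword is 5 bits.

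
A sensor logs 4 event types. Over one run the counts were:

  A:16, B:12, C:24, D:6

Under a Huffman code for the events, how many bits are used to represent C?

1

Huffman merges, smallest pair first:
merge D(6) and B(12): 18
merge A(16) and 18: 34
merge C(24) and 34: 58
C is a child of the root — depth 1, so its codeword is a single bit.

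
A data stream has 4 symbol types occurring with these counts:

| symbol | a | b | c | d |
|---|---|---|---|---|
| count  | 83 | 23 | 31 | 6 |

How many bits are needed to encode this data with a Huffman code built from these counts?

232

Merge the two smallest weights repeatedly:
combine d(6), b(23) → 29
combine 29, c(31) → 60
combine 60, a(83) → 143
Total encoded bits = sum of merged weights = 29 + 60 + 143 = 232.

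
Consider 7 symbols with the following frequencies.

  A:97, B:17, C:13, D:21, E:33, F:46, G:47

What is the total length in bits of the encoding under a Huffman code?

Merge the two smallest weights repeatedly:
merge C(13) and B(17): 30
merge D(21) and 30: 51
merge E(33) and F(46): 79
merge G(47) and 51: 98
merge 79 and A(97): 176
merge 98 and 176: 274
Each symbol's bit-cost is frequency × depth; summing gives 708 bits (equivalently 30 + 51 + 79 + 98 + 176 + 274).

708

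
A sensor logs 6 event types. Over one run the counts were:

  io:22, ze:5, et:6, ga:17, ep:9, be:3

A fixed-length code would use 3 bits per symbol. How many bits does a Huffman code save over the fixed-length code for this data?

Fixed-length: 3 bits × 62 symbols = 186 bits.
Huffman merges:
combine be(3), ze(5) → 8
combine et(6), 8 → 14
combine ep(9), 14 → 23
combine ga(17), io(22) → 39
combine 23, 39 → 62
Huffman total = 8 + 14 + 23 + 39 + 62 = 146 bits.
Saving = 186 − 146 = 40 bits.

40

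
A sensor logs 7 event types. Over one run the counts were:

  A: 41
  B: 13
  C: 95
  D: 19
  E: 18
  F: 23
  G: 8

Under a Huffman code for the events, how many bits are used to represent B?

Huffman merges, smallest pair first:
combine G(8), B(13) → 21
combine E(18), D(19) → 37
combine 21, F(23) → 44
combine 37, A(41) → 78
combine 44, 78 → 122
combine C(95), 122 → 217
B's leaf is at depth 4, giving a 4-bit codeword.

4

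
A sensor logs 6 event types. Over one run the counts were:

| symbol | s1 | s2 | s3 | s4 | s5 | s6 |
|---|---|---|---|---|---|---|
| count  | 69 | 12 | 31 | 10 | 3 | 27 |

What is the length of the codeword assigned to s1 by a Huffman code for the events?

1

Build the tree from the bottom:
s5(3) + s4(10) → 13
s2(12) + 13 → 25
25 + s6(27) → 52
s3(31) + 52 → 83
s1(69) + 83 → 152
s1 is a child of the root — depth 1, so its codeword is a single bit.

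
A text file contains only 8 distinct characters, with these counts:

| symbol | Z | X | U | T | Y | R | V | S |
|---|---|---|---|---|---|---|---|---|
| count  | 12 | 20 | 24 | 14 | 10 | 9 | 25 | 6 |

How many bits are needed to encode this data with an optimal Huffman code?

Greedily combine the two least-frequent nodes:
combine S(6), R(9) → 15
combine Y(10), Z(12) → 22
combine T(14), 15 → 29
combine X(20), 22 → 42
combine U(24), V(25) → 49
combine 29, 42 → 71
combine 49, 71 → 120
Each symbol's bit-cost is frequency × depth; summing gives 348 bits (equivalently 15 + 22 + 29 + 42 + 49 + 71 + 120).

348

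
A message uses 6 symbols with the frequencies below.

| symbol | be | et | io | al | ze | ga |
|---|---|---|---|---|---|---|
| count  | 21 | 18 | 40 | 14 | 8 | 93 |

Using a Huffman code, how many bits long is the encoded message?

417

Build the Huffman tree bottom-up:
merge ze(8) and al(14): 22
merge et(18) and be(21): 39
merge 22 and 39: 61
merge io(40) and 61: 101
merge ga(93) and 101: 194
Total encoded bits = sum of merged weights = 22 + 39 + 61 + 101 + 194 = 417.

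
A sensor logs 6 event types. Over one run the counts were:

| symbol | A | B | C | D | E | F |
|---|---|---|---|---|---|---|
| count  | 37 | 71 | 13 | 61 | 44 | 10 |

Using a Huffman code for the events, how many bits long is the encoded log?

555

Greedily combine the two least-frequent nodes:
merge F(10) and C(13): 23
merge 23 and A(37): 60
merge E(44) and 60: 104
merge D(61) and B(71): 132
merge 104 and 132: 236
Each symbol's bit-cost is frequency × depth; summing gives 555 bits (equivalently 23 + 60 + 104 + 132 + 236).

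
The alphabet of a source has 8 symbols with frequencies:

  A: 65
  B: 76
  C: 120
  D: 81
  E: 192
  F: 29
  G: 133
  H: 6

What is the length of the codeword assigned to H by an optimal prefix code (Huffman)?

5

Repeatedly merge the two smallest:
merge H(6) and F(29): 35
merge 35 and A(65): 100
merge B(76) and D(81): 157
merge 100 and C(120): 220
merge G(133) and 157: 290
merge E(192) and 220: 412
merge 290 and 412: 702
The subtree containing H is merged 5 times, so code length = 5.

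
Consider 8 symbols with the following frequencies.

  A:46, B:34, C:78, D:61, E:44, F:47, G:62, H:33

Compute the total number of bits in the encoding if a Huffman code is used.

1204

Greedily combine the two least-frequent nodes:
merge H(33) and B(34): 67
merge E(44) and A(46): 90
merge F(47) and D(61): 108
merge G(62) and 67: 129
merge C(78) and 90: 168
merge 108 and 129: 237
merge 168 and 237: 405
The encoded length is the sum of every internal node's weight: 67 + 90 + 108 + 129 + 168 + 237 + 405 = 1204 bits.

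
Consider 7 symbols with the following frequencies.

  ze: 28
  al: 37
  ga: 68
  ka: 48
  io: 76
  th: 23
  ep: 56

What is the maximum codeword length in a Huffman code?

4

Merge the two lowest-weight nodes at each step:
combine th(23), ze(28) → 51
combine al(37), ka(48) → 85
combine 51, ep(56) → 107
combine ga(68), io(76) → 144
combine 85, 107 → 192
combine 144, 192 → 336
The first pair merged (th, ze) ends up deepest, at depth 4.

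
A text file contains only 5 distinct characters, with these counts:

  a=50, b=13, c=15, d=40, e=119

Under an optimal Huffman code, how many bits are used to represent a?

Huffman merges, smallest pair first:
combine b(13), c(15) → 28
combine 28, d(40) → 68
combine a(50), 68 → 118
combine 118, e(119) → 237
The subtree containing a is merged 2 times, so code length = 2.

2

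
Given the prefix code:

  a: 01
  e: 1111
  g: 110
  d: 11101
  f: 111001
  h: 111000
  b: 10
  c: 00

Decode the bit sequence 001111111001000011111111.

cefccee

Read left to right; each codeword is recognised as soon as it completes (prefix code):
  00→c | 1111→e | 111001→f | 00→c | 00→c | 1111→e | 1111→e
Decoded message: cefccee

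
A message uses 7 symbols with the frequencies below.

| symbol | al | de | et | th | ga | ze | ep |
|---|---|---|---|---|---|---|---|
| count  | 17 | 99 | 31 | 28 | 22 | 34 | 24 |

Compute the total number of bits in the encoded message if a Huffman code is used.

658

Greedily combine the two least-frequent nodes:
merge al(17) and ga(22): 39
merge ep(24) and th(28): 52
merge et(31) and ze(34): 65
merge 39 and 52: 91
merge 65 and 91: 156
merge de(99) and 156: 255
The encoded length is the sum of every internal node's weight: 39 + 52 + 65 + 91 + 156 + 255 = 658 bits.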